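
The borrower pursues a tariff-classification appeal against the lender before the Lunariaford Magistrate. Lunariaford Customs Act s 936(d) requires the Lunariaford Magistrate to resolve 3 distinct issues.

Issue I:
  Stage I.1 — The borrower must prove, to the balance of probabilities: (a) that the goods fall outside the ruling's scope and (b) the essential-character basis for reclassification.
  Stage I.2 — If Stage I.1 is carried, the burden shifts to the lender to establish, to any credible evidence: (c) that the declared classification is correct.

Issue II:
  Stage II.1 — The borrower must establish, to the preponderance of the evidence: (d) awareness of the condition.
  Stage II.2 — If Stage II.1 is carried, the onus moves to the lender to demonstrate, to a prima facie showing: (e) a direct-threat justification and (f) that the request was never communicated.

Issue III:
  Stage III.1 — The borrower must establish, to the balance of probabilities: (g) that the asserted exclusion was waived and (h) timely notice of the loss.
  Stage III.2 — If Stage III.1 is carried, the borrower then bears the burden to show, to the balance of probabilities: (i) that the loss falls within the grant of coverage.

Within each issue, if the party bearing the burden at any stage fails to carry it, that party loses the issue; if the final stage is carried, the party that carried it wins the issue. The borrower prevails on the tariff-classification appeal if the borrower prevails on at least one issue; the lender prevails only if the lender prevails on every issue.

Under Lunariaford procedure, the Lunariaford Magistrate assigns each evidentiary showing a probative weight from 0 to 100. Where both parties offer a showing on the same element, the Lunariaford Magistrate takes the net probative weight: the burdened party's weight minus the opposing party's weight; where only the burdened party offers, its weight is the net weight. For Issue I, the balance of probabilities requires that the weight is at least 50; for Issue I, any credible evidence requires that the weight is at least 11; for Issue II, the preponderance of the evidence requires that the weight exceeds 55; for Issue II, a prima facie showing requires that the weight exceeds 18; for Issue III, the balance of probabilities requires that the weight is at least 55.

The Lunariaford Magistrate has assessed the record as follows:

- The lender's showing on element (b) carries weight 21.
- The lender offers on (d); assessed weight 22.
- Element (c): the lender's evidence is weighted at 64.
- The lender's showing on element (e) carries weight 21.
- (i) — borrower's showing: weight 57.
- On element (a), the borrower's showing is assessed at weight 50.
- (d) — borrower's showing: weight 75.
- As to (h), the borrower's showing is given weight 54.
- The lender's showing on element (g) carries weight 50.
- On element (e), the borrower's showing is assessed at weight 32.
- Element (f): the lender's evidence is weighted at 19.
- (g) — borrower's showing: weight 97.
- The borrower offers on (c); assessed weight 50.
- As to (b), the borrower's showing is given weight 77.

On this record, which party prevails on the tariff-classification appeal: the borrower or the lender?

— Issue I —
At Stage I.1 the borrower must meet the balance of probabilities (weight is at least 50): on (a) the weight is 50, ≥ 50, so (a) meets the standard; on (b) the weight is 77 less the opposing 21 gives net 56, ≥ 50, so (b) meets the standard.
  Stage I.1 is satisfied; the onus moves to the lender.
At Stage I.2 the lender must meet any credible evidence (weight is at least 11): on (c) the weight is 64 less the opposing 50 gives net 14, ≥ 11, so (c) meets the standard.
  All elements met at the final stage.
Every stage carried; the lender prevails on this issue.
— Issue II —
Stage II.1 — burden on borrower; standard: the preponderance of the evidence (weight exceeds 55).
    (d): 75 − 22 = 53 ≤ 55 [not met]
  Stage II.1 not carried; the borrower fails its burden.
The analysis ends at Stage II.1; the lender prevails on this issue.
— Issue III —
Stage III.1 — burden on borrower; standard: the balance of probabilities (weight is at least 55).
    (g): 97 − 50 = 47 < 55 [not met]
    (h): 54 < 55 [not met]
  The borrower does not carry Stage III.1.
The lender prevails on this issue.
Per-issue: Issue I → lender; Issue II → lender; Issue III → lender. The borrower must prevail on at least one issue; overall, the lender prevails.

lender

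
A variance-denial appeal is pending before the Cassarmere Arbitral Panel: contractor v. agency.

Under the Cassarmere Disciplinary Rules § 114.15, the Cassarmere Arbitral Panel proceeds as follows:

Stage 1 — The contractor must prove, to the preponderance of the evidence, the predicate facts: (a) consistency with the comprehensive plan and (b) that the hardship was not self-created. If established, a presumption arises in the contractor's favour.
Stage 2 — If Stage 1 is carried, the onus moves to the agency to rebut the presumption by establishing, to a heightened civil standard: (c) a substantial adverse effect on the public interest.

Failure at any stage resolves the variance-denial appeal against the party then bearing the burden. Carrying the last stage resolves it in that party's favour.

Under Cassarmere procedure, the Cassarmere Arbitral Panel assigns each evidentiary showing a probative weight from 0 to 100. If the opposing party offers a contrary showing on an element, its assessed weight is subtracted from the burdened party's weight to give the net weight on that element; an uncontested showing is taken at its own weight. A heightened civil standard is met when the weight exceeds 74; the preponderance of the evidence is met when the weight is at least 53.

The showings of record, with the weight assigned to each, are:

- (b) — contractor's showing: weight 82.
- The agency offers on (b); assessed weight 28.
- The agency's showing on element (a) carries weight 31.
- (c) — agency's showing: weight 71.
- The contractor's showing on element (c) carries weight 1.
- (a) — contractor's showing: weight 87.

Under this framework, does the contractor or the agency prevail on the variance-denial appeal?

Stage 1 — burden on contractor; standard: the preponderance of the evidence (weight is at least 53).
    (a): 87 − 31 = 56 ≥ 53 [met]
    (b): 82 − 28 = 54 ≥ 53 [met]
  Stage 1 is satisfied; the onus moves to the agency.
Stage 2 — burden on agency; standard: a heightened civil standard (weight exceeds 74).
    (c): 71 − 1 = 70 ≤ 74 [not met]
  Stage 2 not carried; the agency fails its burden.
The contractor prevails.

contractor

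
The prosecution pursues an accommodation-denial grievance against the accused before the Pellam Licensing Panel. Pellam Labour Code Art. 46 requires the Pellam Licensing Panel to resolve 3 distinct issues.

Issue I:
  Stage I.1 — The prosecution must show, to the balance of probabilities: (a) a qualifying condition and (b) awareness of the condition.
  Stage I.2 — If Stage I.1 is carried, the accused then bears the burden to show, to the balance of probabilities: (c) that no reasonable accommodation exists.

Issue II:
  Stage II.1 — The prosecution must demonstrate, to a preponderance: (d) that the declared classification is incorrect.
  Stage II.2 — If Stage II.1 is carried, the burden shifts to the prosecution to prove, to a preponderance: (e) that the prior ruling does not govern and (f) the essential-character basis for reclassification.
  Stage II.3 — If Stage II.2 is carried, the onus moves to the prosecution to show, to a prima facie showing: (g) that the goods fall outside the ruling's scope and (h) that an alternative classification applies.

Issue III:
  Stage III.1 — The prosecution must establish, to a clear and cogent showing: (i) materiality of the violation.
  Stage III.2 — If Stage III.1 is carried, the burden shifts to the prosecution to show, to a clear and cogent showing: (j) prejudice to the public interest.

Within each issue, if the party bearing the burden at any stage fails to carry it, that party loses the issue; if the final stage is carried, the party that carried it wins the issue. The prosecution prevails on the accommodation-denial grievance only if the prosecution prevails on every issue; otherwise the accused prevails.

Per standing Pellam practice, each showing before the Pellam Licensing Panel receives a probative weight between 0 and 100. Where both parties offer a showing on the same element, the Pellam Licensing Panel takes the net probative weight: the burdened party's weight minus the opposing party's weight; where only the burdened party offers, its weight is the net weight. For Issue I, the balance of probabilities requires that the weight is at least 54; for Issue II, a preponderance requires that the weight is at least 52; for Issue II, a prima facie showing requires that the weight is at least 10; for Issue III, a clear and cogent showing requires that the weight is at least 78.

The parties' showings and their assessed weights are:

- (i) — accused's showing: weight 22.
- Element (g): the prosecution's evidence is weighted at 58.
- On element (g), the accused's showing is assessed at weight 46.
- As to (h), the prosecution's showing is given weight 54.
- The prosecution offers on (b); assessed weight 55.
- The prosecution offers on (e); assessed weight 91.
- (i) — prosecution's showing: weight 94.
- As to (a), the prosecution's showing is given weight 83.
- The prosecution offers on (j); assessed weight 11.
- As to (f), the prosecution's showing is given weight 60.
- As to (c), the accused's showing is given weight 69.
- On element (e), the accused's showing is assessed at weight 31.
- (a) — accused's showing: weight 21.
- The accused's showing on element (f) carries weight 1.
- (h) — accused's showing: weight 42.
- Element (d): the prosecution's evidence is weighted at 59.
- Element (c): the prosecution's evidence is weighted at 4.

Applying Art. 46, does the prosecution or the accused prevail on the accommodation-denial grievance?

— Issue I —
Stage I.1 — burden on prosecution; standard: the balance of probabilities (weight is at least 54).
    (a): 83 − 21 = 62 ≥ 54 [met]
    (b): 55 ≥ 54 [met]
  The prosecution carries Stage I.1; the accused now bears the burden.
Stage I.2 — burden on accused; standard: the balance of probabilities (weight is at least 54).
    (c): 69 − 4 = 65 ≥ 54 [met]
  Stage I.2 carried; the final stage is satisfied.
Every stage carried; the accused prevails on this issue.
— Issue II —
At Stage II.1 the prosecution must meet a preponderance (weight is at least 52): on (d) the weight is 59, ≥ 52, so (d) meets the standard.
  All elements met. The prosecution retains the burden for Stage II.2.
At Stage II.2 the prosecution must meet a preponderance (weight is at least 52): on (e) the weight is 91 less the opposing 31 gives net 60, ≥ 52, so (e) meets the standard; on (f) the weight is 60 less the opposing 1 gives net 59, ≥ 52, so (f) meets the standard.
  All elements met. The prosecution retains the burden for Stage II.3.
At Stage II.3 the prosecution must meet a prima facie showing (weight is at least 10): on (g) the weight is 58 less the opposing 46 gives net 12, which does reach 10, so (g) meets the standard; on (h) the weight is 54 less the opposing 42 gives net 12, ≥ 10, so (h) meets the standard.
  Stage II.3 carried; the final stage is satisfied.
All stages carried — the prosecution prevails on this issue.
— Issue III —
Stage III.1 (prosecution, a clear and cogent showing, weight is at least 78): (i) net 94−22=72 < 78 — fails.
  The prosecution does not carry Stage III.1.
So the accused prevails on this issue.
Per-issue: Issue I → accused; Issue II → prosecution; Issue III → accused. The prosecution must prevail on every issue; overall, the accused prevails.

accused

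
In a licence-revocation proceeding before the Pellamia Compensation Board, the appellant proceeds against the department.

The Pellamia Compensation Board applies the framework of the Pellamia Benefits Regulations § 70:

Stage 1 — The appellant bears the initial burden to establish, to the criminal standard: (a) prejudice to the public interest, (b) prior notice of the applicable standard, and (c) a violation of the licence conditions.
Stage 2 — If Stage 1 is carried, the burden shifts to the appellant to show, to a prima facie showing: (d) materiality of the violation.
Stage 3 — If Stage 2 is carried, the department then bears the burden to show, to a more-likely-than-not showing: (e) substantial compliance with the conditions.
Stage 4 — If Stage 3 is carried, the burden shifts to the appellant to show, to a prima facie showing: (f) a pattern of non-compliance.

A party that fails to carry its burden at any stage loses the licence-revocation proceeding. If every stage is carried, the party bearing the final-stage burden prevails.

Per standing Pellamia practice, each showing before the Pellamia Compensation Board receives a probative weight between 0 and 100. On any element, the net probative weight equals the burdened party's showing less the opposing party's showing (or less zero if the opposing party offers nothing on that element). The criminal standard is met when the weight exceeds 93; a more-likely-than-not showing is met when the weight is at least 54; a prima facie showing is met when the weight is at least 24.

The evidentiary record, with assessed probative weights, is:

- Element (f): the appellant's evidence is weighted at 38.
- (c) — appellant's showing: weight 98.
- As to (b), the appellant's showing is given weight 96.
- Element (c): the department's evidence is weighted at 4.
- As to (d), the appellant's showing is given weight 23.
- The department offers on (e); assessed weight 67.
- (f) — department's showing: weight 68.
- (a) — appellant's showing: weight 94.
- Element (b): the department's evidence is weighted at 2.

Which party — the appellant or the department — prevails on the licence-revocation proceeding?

At Stage 1 the appellant must meet the criminal standard (weight exceeds 93): on (a) the weight is 94, > 93, so (a) meets the standard; on (b) the weight is 96 less the opposing 2 gives net 94, > 93, so (b) meets the standard; on (c) the weight is 98 less the opposing 4 gives net 94, > 93, so (c) meets the standard.
  Stage 1 carried; the burden remains with the appellant.
At Stage 2 the appellant must meet a prima facie showing (weight is at least 24): on (d) the weight is 23, which does not reach 24, so (d) does not meet the standard.
  Not every element is met, so the appellant fails to carry Stage 2.
The department prevails.

department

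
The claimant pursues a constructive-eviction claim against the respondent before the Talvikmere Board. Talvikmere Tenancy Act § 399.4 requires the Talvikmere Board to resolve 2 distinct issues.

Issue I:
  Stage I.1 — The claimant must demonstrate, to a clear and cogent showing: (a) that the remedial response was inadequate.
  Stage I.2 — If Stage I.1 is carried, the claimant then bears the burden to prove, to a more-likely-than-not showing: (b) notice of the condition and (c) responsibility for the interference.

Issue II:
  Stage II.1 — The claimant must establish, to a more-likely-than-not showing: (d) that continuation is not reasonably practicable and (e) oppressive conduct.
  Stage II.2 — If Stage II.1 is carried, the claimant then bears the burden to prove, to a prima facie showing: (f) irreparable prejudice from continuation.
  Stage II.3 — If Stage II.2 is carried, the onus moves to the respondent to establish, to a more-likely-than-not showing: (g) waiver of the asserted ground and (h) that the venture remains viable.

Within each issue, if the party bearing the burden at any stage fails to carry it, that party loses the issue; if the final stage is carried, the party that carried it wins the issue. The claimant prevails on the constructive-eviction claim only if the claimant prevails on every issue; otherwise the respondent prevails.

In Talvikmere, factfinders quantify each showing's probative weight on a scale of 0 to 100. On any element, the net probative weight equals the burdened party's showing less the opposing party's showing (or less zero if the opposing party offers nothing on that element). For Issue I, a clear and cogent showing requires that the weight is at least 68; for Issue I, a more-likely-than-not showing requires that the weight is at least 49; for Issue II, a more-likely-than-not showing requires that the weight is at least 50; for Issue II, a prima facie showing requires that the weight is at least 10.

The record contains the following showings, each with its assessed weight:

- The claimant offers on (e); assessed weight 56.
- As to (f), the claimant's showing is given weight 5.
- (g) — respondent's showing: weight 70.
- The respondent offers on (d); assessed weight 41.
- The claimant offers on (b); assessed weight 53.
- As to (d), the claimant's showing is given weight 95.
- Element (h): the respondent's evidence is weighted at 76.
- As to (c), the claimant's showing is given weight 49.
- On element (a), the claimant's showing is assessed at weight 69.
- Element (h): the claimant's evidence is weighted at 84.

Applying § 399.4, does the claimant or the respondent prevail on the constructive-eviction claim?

respondent

— Issue I —
Stage I.1 — burden on claimant; standard: a clear and cogent showing (weight is at least 68).
    (a): 69 ≥ 68 [met]
  Stage I.1 is satisfied; the claimant continues to bear the burden.
Stage I.2 — burden on claimant; standard: a more-likely-than-not showing (weight is at least 49).
    (b): 53 ≥ 49 [met]
    (c): 49 ≥ 49 [met]
  All elements met at the final stage.
Every stage carried; the claimant prevails on this issue.
— Issue II —
At Stage II.1 the claimant must meet a more-likely-than-not showing (weight is at least 50): on (d) the weight is 95 less the opposing 41 gives net 54, which does reach 50, so (d) meets the standard; on (e) the weight is 56, which does reach 50, so (e) meets the standard.
  All elements met. The claimant retains the burden for Stage II.2.
At Stage II.2 the claimant must meet a prima facie showing (weight is at least 10): on (f) the weight is 5, < 10, so (f) does not meet the standard.
  Not every element is met, so the claimant fails to carry Stage II.2.
The respondent prevails on this issue.
Per-issue: Issue I → claimant; Issue II → respondent. The claimant must prevail on every issue; overall, the respondent prevails.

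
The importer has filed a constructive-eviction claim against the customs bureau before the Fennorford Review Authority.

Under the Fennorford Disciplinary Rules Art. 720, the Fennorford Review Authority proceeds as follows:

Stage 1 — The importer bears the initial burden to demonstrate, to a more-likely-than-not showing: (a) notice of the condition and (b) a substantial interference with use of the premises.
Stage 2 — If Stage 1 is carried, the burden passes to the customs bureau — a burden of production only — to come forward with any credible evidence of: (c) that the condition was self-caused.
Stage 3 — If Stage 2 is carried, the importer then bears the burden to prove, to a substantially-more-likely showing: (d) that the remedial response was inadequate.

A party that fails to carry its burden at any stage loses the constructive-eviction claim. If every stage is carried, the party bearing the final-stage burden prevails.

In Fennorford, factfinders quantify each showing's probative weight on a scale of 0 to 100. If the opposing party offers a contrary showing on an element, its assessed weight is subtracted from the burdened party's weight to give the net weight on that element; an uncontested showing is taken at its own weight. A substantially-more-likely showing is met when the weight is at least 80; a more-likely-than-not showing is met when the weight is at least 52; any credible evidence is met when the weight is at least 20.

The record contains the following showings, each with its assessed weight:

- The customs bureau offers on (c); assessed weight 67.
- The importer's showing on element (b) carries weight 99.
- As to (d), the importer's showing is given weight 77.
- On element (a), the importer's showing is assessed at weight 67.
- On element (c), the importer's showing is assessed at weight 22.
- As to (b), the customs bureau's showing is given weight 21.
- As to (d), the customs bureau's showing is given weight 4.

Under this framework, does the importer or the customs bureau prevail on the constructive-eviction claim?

Stage 1 — burden on importer; standard: a more-likely-than-not showing (weight is at least 52).
    (a): 67 ≥ 52 [met]
    (b): 99 − 21 = 78 ≥ 52 [met]
  Stage 1 is satisfied; the onus moves to the customs bureau.
Stage 2 — burden on customs bureau; standard: any credible evidence (weight is at least 20).
    (c): 67 − 22 = 45 ≥ 20 [met]
  All elements met. The burden passes to the importer.
Stage 3 — burden on importer; standard: a substantially-more-likely showing (weight is at least 80).
    (d): 77 − 4 = 73 < 80 [not met]
  Not every element is met, so the importer fails to carry Stage 3.
The analysis ends at Stage 3; the customs bureau prevails.

customs bureau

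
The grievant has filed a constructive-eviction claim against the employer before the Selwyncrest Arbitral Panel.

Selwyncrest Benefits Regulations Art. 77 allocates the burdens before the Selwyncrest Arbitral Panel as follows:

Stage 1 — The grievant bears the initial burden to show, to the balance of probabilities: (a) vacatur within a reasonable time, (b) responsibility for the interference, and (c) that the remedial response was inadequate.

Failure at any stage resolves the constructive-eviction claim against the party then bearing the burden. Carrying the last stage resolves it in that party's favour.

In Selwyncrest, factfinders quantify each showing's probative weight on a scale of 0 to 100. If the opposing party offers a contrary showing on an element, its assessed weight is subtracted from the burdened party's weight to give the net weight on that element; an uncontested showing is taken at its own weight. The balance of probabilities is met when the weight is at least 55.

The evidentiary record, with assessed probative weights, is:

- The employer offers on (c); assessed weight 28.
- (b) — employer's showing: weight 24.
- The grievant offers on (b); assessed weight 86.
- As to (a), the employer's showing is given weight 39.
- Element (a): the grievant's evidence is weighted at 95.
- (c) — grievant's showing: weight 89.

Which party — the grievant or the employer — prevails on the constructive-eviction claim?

Stage 1 — burden on grievant; standard: the balance of probabilities (weight is at least 55).
    (a): 95 − 39 = 56 ≥ 55 [met]
    (b): 86 − 24 = 62 ≥ 55 [met]
    (c): 89 − 28 = 61 ≥ 55 [met]
  The grievant carries the last stage.
With every stage satisfied, the grievant prevails.

grievant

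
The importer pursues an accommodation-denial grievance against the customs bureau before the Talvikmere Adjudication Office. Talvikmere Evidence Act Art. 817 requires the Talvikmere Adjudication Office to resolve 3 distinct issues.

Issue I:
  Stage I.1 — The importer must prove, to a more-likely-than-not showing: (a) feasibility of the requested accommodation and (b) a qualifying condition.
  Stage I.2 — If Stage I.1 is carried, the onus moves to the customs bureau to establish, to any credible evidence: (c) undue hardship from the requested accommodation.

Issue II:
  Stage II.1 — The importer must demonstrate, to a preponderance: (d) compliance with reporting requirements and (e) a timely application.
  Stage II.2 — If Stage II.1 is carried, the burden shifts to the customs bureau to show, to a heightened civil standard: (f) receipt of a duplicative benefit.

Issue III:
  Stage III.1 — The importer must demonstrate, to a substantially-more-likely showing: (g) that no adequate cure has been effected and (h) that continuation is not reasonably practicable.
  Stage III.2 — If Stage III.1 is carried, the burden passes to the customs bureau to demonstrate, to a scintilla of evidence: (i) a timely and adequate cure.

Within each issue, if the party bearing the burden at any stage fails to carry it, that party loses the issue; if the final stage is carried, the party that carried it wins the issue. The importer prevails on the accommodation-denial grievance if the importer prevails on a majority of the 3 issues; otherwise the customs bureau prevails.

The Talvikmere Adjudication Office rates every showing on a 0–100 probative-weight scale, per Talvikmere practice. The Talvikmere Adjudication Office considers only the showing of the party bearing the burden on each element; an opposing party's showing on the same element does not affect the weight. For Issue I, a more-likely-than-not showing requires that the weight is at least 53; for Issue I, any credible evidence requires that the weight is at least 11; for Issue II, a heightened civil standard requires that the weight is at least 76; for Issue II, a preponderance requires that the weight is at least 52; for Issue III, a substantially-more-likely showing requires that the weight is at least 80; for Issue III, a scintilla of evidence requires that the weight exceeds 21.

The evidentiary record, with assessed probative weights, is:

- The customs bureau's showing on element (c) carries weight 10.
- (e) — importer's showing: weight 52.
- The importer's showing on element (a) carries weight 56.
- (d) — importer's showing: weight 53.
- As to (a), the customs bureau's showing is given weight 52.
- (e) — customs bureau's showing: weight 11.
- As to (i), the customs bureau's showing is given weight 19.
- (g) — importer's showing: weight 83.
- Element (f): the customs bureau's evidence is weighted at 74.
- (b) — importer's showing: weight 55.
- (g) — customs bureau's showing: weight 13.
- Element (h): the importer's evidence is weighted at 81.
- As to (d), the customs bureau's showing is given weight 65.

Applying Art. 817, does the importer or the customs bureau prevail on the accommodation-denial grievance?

— Issue I —
Stage I.1 — burden on importer; standard: a more-likely-than-not showing (weight is at least 53).
    (a): 56 (customs bureau's 52 disregarded) ≥ 53 [met]
    (b): 55 ≥ 53 [met]
  Stage I.1 carried; the burden shifts to the customs bureau.
Stage I.2 — burden on customs bureau; standard: any credible evidence (weight is at least 11).
    (c): 10 < 11 [not met]
  Not every element is met, so the customs bureau fails to carry Stage I.2.
So the importer prevails on this issue.
— Issue II —
Stage II.1 — burden on importer; standard: a preponderance (weight is at least 52).
    (d): 53 (customs bureau's 65 disregarded) ≥ 52 [met]
    (e): 52 (customs bureau's 11 disregarded) ≥ 52 [met]
  All elements met. The burden passes to the customs bureau.
Stage II.2 — burden on customs bureau; standard: a heightened civil standard (weight is at least 76).
    (f): 74 < 76 [not met]
  Not every element is met, so the customs bureau fails to carry Stage II.2.
The importer prevails on this issue.
— Issue III —
At Stage III.1 the importer must meet a substantially-more-likely showing (weight is at least 80): on (g) the weight is 83 (the customs bureau's 13 is given no effect), which does reach 80, so (g) meets the standard; on (h) the weight is 81, which does reach 80, so (h) meets the standard.
  The importer carries Stage III.1; the customs bureau now bears the burden.
At Stage III.2 the customs bureau must meet a scintilla of evidence (weight exceeds 21): on (i) the weight is 19, ≤ 21, so (i) does not meet the standard.
  The customs bureau does not carry Stage III.2.
The importer prevails on this issue.
Per-issue: Issue I → importer; Issue II → importer; Issue III → importer. The importer must prevail on a majority of issues; overall, the importer prevails.

importer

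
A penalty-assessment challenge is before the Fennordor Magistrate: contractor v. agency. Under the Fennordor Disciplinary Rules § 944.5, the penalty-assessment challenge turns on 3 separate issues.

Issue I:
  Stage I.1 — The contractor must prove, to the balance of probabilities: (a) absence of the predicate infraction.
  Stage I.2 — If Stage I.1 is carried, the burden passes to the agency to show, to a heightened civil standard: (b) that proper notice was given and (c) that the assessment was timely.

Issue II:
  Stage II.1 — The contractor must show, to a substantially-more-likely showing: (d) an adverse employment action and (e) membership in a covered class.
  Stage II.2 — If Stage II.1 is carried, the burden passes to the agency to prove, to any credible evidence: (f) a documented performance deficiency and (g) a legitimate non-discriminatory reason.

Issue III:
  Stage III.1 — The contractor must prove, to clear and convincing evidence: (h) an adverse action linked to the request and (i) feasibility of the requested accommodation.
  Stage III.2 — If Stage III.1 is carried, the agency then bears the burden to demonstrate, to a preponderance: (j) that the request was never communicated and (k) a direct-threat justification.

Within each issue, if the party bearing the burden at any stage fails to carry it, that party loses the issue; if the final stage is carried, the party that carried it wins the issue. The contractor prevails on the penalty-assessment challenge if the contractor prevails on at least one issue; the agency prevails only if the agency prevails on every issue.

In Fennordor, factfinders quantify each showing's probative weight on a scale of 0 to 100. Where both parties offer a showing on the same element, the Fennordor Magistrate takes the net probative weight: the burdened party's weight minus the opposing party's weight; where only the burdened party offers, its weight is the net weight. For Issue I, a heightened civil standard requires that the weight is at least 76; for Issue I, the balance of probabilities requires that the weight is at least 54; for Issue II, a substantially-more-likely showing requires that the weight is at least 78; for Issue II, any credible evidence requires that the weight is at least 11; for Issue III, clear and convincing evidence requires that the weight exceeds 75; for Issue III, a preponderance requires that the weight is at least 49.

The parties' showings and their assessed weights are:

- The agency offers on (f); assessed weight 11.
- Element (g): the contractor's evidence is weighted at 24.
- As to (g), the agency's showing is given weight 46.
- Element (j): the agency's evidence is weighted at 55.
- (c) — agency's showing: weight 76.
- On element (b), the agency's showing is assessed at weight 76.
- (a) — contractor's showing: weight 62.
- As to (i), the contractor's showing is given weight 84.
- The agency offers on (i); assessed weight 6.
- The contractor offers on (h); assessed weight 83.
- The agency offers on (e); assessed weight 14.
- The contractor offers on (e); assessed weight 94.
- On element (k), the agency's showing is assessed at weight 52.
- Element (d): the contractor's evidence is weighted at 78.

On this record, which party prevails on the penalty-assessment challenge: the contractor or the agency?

— Issue I —
Stage I.1 (contractor, the balance of probabilities, weight is at least 54): (a) 62 ≥ 54 — meets.
  Stage I.1 is satisfied; the onus moves to the agency.
Stage I.2 (agency, a heightened civil standard, weight is at least 76): (b) 76 ≥ 76 — meets; (c) 76 ≥ 76 — meets.
  All elements met at the final stage.
All stages carried — the agency prevails on this issue.
— Issue II —
Stage II.1 (contractor, a substantially-more-likely showing, weight is at least 78): (d) 78 ≥ 78 — meets; (e) net 94−14=80 ≥ 78 — meets.
  Stage II.1 carried; the burden shifts to the agency.
Stage II.2 (agency, any credible evidence, weight is at least 11): (f) 11 ≥ 11 — meets; (g) net 46−24=22 ≥ 11 — meets.
  All elements met at the final stage.
All stages carried — the agency prevails on this issue.
— Issue III —
Stage III.1 (contractor, clear and convincing evidence, weight exceeds 75): (h) 83 > 75 — meets; (i) net 84−6=78 > 75 — meets.
  The contractor carries Stage III.1; the agency now bears the burden.
Stage III.2 (agency, a preponderance, weight is at least 49): (j) 55 ≥ 49 — meets; (k) 52 ≥ 49 — meets.
  All elements met at the final stage.
Every stage carried; the agency prevails on this issue.
Per-issue: Issue I → agency; Issue II → agency; Issue III → agency. The contractor must prevail on at least one issue; overall, the agency prevails.

agency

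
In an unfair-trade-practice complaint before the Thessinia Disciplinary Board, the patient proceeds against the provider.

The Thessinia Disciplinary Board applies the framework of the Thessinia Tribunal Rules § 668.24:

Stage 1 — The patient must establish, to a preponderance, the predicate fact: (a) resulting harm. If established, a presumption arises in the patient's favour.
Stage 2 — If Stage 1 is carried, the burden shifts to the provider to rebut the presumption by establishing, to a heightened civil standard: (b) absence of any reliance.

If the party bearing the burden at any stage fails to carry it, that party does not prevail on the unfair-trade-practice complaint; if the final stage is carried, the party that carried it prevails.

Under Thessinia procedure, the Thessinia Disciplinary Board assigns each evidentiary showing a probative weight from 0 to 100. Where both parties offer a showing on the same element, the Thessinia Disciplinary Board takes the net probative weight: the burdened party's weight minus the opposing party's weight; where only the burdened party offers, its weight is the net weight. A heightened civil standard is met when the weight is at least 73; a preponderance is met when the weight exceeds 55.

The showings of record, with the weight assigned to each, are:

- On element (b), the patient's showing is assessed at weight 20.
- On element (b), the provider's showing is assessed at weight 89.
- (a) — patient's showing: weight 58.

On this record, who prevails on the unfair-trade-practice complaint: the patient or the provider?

patient

Stage 1 (patient, a preponderance, weight exceeds 55): (a) 58 > 55 — meets.
  Stage 1 is satisfied; the onus moves to the provider.
Stage 2 (provider, a heightened civil standard, weight is at least 73): (b) net 89−20=69 < 73 — fails.
  Not every element is met, so the provider fails to carry Stage 2.
The analysis ends at Stage 2; the patient prevails.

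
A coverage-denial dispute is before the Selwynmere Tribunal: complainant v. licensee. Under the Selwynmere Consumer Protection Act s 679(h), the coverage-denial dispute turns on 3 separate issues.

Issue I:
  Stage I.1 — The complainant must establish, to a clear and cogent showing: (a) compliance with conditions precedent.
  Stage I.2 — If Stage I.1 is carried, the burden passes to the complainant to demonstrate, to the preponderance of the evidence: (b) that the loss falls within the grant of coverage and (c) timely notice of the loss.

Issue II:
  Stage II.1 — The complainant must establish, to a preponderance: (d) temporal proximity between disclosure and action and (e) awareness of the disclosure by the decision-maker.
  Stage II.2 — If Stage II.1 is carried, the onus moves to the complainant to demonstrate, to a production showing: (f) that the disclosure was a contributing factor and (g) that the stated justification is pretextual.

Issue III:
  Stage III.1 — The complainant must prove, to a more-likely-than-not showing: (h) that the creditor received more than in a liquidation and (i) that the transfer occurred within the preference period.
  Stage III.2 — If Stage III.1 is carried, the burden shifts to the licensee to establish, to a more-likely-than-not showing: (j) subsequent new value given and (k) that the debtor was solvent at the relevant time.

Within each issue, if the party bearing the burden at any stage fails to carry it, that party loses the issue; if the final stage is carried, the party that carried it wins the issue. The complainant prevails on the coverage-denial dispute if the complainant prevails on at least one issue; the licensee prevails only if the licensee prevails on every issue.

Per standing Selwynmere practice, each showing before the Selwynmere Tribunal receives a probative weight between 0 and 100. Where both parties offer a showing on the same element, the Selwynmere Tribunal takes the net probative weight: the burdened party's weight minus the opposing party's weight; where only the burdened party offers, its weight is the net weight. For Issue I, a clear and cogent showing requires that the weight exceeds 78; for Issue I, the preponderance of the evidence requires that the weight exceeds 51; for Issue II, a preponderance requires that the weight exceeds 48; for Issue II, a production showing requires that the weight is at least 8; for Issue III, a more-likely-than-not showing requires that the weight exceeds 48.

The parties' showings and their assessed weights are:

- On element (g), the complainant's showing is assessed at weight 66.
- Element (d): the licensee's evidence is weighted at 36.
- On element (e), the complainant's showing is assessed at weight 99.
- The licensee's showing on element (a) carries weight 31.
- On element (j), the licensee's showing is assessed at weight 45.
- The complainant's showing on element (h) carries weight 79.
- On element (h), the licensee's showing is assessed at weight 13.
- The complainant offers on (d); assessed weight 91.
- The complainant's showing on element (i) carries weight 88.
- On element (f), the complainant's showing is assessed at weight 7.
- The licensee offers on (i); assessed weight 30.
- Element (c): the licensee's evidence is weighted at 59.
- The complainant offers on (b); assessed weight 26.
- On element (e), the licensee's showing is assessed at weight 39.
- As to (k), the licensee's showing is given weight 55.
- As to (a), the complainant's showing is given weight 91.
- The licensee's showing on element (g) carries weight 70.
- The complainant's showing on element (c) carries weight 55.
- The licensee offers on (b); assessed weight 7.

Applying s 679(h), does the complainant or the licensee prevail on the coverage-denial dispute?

complainant

— Issue I —
Stage I.1 (complainant, a clear and cogent showing, weight exceeds 78): (a) net 91−31=60 ≤ 78 — fails.
  Stage I.1 not carried; the complainant fails its burden.
The licensee prevails on this issue.
— Issue II —
Stage II.1 — burden on complainant; standard: a preponderance (weight exceeds 48).
    (d): 91 − 36 = 55 > 48 [met]
    (e): 99 − 39 = 60 > 48 [met]
  Stage II.1 carried; the burden remains with the complainant.
Stage II.2 — burden on complainant; standard: a production showing (weight is at least 8).
    (f): 7 < 8 [not met]
    (g): 66 − 70 = -4 < 8 [not met]
  Not every element is met, so the complainant fails to carry Stage II.2.
So the licensee prevails on this issue.
— Issue III —
At Stage III.1 the complainant must meet a more-likely-than-not showing (weight exceeds 48): on (h) the weight is 79 less the opposing 13 gives net 66, > 48, so (h) meets the standard; on (i) the weight is 88 less the opposing 30 gives net 58, > 48, so (i) meets the standard.
  The complainant carries Stage III.1; the licensee now bears the burden.
At Stage III.2 the licensee must meet a more-likely-than-not showing (weight exceeds 48): on (j) the weight is 45, ≤ 48, so (j) does not meet the standard; on (k) the weight is 55, > 48, so (k) meets the standard.
  The licensee does not carry Stage III.2.
The complainant prevails on this issue.
Per-issue: Issue I → licensee; Issue II → licensee; Issue III → complainant. The complainant must prevail on at least one issue; overall, the complainant prevails.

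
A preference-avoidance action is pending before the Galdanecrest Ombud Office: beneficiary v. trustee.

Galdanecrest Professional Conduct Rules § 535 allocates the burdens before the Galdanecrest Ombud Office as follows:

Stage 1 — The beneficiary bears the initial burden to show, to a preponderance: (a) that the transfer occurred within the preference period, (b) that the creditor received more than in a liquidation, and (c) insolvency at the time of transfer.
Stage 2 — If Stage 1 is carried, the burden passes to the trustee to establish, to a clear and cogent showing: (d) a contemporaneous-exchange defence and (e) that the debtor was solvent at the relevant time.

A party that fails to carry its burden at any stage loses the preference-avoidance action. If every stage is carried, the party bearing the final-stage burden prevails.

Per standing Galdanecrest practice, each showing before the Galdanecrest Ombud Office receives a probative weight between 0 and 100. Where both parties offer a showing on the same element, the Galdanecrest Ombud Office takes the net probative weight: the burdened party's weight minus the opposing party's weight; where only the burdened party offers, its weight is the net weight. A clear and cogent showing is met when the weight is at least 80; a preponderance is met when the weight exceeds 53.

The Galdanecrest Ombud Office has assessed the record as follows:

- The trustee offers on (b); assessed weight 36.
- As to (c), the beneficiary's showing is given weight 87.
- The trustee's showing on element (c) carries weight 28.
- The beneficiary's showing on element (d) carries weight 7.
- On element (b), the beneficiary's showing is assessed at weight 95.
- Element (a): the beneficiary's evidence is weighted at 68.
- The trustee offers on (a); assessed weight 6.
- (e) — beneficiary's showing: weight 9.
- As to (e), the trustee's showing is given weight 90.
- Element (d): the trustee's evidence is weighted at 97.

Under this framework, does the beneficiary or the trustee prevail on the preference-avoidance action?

Stage 1 — burden on beneficiary; standard: a preponderance (weight exceeds 53).
    (a): 68 − 6 = 62 > 53 [met]
    (b): 95 − 36 = 59 > 53 [met]
    (c): 87 − 28 = 59 > 53 [met]
  Stage 1 is satisfied; the onus moves to the trustee.
Stage 2 — burden on trustee; standard: a clear and cogent showing (weight is at least 80).
    (d): 97 − 7 = 90 ≥ 80 [met]
    (e): 90 − 9 = 81 ≥ 80 [met]
  Stage 2 carried; the final stage is satisfied.
All stages carried — the trustee prevails.

trustee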